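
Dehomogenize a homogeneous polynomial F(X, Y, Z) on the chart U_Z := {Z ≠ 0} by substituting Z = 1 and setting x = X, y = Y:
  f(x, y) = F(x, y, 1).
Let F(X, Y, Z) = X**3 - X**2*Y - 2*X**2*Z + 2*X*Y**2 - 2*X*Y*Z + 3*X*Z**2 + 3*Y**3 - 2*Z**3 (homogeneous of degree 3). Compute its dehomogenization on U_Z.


f(x, y) = x**3 - x**2*y - 2*x**2 + 2*x*y**2 - 2*x*y + 3*x + 3*y**3 - 2

On U_Z we set Z = 1. Each monomial c·X^i·Y^j·Z^k in F becomes c·x^i·y^j·1^k = c·x^i·y^j.
Substituting Z = 1: F(X, Y, 1) = x**3 - x**2*y - 2*x**2 + 2*x*y**2 - 2*x*y + 3*x + 3*y**3 - 2.
Note: deg(f) ≤ deg(F) = 3; strict inequality happens when F is divisible by Z (lost terms).


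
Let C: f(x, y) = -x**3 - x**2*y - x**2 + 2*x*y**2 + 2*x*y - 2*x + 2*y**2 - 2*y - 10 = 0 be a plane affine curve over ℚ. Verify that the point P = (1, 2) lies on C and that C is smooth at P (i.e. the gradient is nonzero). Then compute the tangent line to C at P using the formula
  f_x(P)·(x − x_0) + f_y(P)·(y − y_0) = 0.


Tangent line at P: x + 15*y - 31 = 0.

Step 1: f(1, 2) = 0, so P lies on C.
Step 2: partial derivatives
  f_x(x, y) = -3*x**2 - 2*x*y - 2*x + 2*y**2 + 2*y - 2, f_y(x, y) = -x**2 + 4*x*y + 2*x + 4*y - 2.
  f_x(P) = 1, f_y(P) = 15 (gradient nonzero, so P is smooth).
Step 3: tangent line at P: 1·(x − 1) + 15·(y − 2) = 0.
Expanding: x + 15*y - 31 = 0.


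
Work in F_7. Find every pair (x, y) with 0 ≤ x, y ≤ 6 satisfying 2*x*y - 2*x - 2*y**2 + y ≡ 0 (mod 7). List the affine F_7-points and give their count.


Affine F_7-points: {(0, 0), (0, 4), (1, 6), (2, 3), (3, 2), (3, 5)}; count = 6.

For each of the 49 pairs (x, y) ∈ F_7², evaluate f(x, y) mod 7. Record the zeros.
  x = 0: [0↦0, 1↦6, 2↦1, 3↦6, 4↦0, 5↦4, 6↦4]  zeros at y ∈ {0, 4}
  x = 1: [0↦5, 1↦6, 2↦3, 3↦3, 4↦6, 5↦5, 6↦0]  zeros at y ∈ {6}
  x = 2: [0↦3, 1↦6, 2↦5, 3↦0, 4↦5, 5↦6, 6↦3]  zeros at y ∈ {3}
  x = 3: [0↦1, 1↦6, 2↦0, 3↦4, 4↦4, 5↦0, 6↦6]  zeros at y ∈ {2, 5}
  x = 4: [0↦6, 1↦6, 2↦2, 3↦1, 4↦3, 5↦1, 6↦2]  zeros at y ∈ ∅
  x = 5: [0↦4, 1↦6, 2↦4, 3↦5, 4↦2, 5↦2, 6↦5]  zeros at y ∈ ∅
  x = 6: [0↦2, 1↦6, 2↦6, 3↦2, 4↦1, 5↦3, 6↦1]  zeros at y ∈ ∅
Collecting zeros: affine points = {(0, 0), (0, 4), (1, 6), (2, 3), (3, 2), (3, 5)}.
Total count |C(F_7)_aff| = 6.


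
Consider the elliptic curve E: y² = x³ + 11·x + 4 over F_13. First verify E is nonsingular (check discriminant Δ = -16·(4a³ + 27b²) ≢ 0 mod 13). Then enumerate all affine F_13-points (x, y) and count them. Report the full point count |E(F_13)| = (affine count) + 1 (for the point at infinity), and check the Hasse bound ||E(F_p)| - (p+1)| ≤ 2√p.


Affine points = {(0, 2), (0, 11), (1, 4), (1, 9), (3, 5), (3, 8), (6, 0), (9, 0), (10, 3), (10, 10), (11, 0)}; affine count = 11; |E(F_13)| = 12.

Discriminant check: Δ ∝ 4a³ + 27b² = 4·11³ + 27·4² = 4·1331 + 27·16 ≡ 10 (mod 13). Nonzero ⇒ E is nonsingular.
For each x ∈ F_13, compute rhs = x³ + 11·x + 4 mod 13, then count y ∈ F_13 with y² ≡ rhs.
  x = 0: rhs = 4, matching y values: 2, 11 (2 points).
  x = 1: rhs = 3, matching y values: 4, 9 (2 points).
  x = 2: rhs = 8, matching y values: none (0 points).
  x = 3: rhs = 12, matching y values: 5, 8 (2 points).
  x = 4: rhs = 8, matching y values: none (0 points).
  x = 5: rhs = 2, matching y values: none (0 points).
  x = 6: rhs = 0, matching y values: 0 (1 points).
  x = 7: rhs = 8, matching y values: none (0 points).
  x = 8: rhs = 6, matching y values: none (0 points).
  x = 9: rhs = 0, matching y values: 0 (1 points).
  x = 10: rhs = 9, matching y values: 3, 10 (2 points).
  x = 11: rhs = 0, matching y values: 0 (1 points).
  x = 12: rhs = 5, matching y values: none (0 points).
Total affine count: 11.
Full point count |E(F_13)| = 11 + 1 = 12.
Hasse bound: |12 − (13+1)| = |-2| = 2 ≤ 2√13 ≈ 7.2111 ✓.


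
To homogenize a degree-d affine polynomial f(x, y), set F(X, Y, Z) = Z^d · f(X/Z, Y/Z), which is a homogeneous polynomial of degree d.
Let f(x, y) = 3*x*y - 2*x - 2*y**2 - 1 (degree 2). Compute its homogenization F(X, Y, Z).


F(X, Y, Z) = 3*X*Y - 2*X*Z - 2*Y**2 - Z**2

deg(f) = 2.
Substitute x = X/Z, y = Y/Z into f, then multiply by Z^2.
  monomial 3·x^1·y^1 ↦ 3·X^1·Y^1·Z^0.
  monomial -2·x^1·y^0 ↦ -2·X^1·Y^0·Z^1.
  monomial -2·x^0·y^2 ↦ -2·X^0·Y^2·Z^0.
  monomial -1·x^0·y^0 ↦ -1·X^0·Y^0·Z^2.
Collecting: F(X, Y, Z) = 3*X*Y - 2*X*Z - 2*Y**2 - Z**2.


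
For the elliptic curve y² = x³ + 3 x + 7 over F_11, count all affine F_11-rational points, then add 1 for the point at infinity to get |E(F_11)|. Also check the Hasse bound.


Affine points = {(1, 0), (5, 2), (5, 9), (8, 2), (8, 9), (9, 2), (9, 9), (10, 5), (10, 6)}; affine count = 9; |E(F_11)| = 10.

Discriminant check: Δ ∝ 4a³ + 27b² = 4·3³ + 27·7² = 4·27 + 27·49 ≡ 1 (mod 11). Nonzero ⇒ E is nonsingular.
For each x ∈ F_11, compute rhs = x³ + 3·x + 7 mod 11, then count y ∈ F_11 with y² ≡ rhs.
  x = 0: rhs = 7, matching y values: none (0 points).
  x = 1: rhs = 0, matching y values: 0 (1 points).
  x = 2: rhs = 10, matching y values: none (0 points).
  x = 3: rhs = 10, matching y values: none (0 points).
  x = 4: rhs = 6, matching y values: none (0 points).
  x = 5: rhs = 4, matching y values: 2, 9 (2 points).
  x = 6: rhs = 10, matching y values: none (0 points).
  x = 7: rhs = 8, matching y values: none (0 points).
  x = 8: rhs = 4, matching y values: 2, 9 (2 points).
  x = 9: rhs = 4, matching y values: 2, 9 (2 points).
  x = 10: rhs = 3, matching y values: 5, 6 (2 points).
Total affine count: 9.
Full point count |E(F_11)| = 9 + 1 = 10.
Hasse bound: |10 − (11+1)| = |-2| = 2 ≤ 2√11 ≈ 6.6332 ✓.


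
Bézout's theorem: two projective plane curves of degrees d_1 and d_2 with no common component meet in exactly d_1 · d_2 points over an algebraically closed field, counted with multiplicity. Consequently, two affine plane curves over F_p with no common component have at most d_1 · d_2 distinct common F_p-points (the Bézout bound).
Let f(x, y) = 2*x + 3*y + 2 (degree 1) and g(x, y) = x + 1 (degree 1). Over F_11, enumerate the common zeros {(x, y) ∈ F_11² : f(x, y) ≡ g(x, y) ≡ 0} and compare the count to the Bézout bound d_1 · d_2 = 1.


Common zeros: {(10, 0)}; count = 1; Bézout bound = 1.

deg(f) = 1, deg(g) = 1, so Bézout bound = 1.
Scan x ∈ F_11. For each x, list the y ∈ F_11 with f(x, y) ≡ 0 and those with g(x, y) ≡ 0 (mod 11); the common zeros in that column are the intersection.
  x = 0: f ≡ 0 at y ∈ {3}; g ≡ 0 at y ∈ ∅; common: ∅.
  x = 1: f ≡ 0 at y ∈ {6}; g ≡ 0 at y ∈ ∅; common: ∅.
  x = 2: f ≡ 0 at y ∈ {9}; g ≡ 0 at y ∈ ∅; common: ∅.
  x = 3: f ≡ 0 at y ∈ {1}; g ≡ 0 at y ∈ ∅; common: ∅.
  x = 4: f ≡ 0 at y ∈ {4}; g ≡ 0 at y ∈ ∅; common: ∅.
  x = 5: f ≡ 0 at y ∈ {7}; g ≡ 0 at y ∈ ∅; common: ∅.
  x = 6: f ≡ 0 at y ∈ {10}; g ≡ 0 at y ∈ ∅; common: ∅.
  x = 7: f ≡ 0 at y ∈ {2}; g ≡ 0 at y ∈ ∅; common: ∅.
  x = 8: f ≡ 0 at y ∈ {5}; g ≡ 0 at y ∈ ∅; common: ∅.
  x = 9: f ≡ 0 at y ∈ {8}; g ≡ 0 at y ∈ ∅; common: ∅.
  x = 10: f ≡ 0 at y ∈ {0}; g ≡ 0 at y ∈ {0, 1, 2, 3, 4, 5, 6, 7, 8, 9, 10}; common: {0}.
Collecting: common zeros = {(10, 0)}, so the count is 1.
Comparison with the Bézout bound: 1 ≤ 1 = deg(f)·deg(g), as expected for curves with no common component (the bound is attained).


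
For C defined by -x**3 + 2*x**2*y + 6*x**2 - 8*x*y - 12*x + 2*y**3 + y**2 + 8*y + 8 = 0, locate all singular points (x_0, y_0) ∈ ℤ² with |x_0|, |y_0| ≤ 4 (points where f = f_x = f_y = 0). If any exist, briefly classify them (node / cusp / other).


Singular points: {(2, 0)}; classification: cusp.

Compute partial derivatives:
  f_x = -3*x**2 + 4*x*y + 12*x - 8*y - 12.
  f_y = 2*x**2 - 8*x + 6*y**2 + 2*y + 8.
Scan x_0 ∈ {−4, ..., 4}. For each x_0, f_y(x_0, y) is a polynomial in y; find its integer roots y ∈ {−4, ..., 4}, then test f_x and f at those candidates.
  x = -4: f_y(-4, y) = 6*y**2 + 2*y + 72; no integer root y with |y| ≤ 4.
  x = -3: f_y(-3, y) = 6*y**2 + 2*y + 50; no integer root y with |y| ≤ 4.
  x = -2: f_y(-2, y) = 6*y**2 + 2*y + 32; no integer root y with |y| ≤ 4.
  x = -1: f_y(-1, y) = 6*y**2 + 2*y + 18; no integer root y with |y| ≤ 4.
  x = 0: f_y(0, y) = 6*y**2 + 2*y + 8; no integer root y with |y| ≤ 4.
  x = 1: f_y(1, y) = 6*y**2 + 2*y + 2; no integer root y with |y| ≤ 4.
  x = 2: f_y(2, y) = 6*y**2 + 2*y; vanishes at y ∈ {0}. (2, 0): f_x = 0, f = 0 — SINGULAR.
  x = 3: f_y(3, y) = 6*y**2 + 2*y + 2; no integer root y with |y| ≤ 4.
  x = 4: f_y(4, y) = 6*y**2 + 2*y + 8; no integer root y with |y| ≤ 4.
Only singular point on the grid: (2, 0).
Classify: substitute x = 2 + u, y = 0 + v and expand: f = -u**3 + 2*u**2*v + 2*v**3 + v**2.
No constant or linear terms (consistent with a singular point). Quadratic part: v**2. Cubic part: -u**3 + 2*u**2*v + 2*v**3.
The quadratic part v**2 is a perfect square, so there is a single (double) tangent line v = 0, i.e. y = 0. Restricting the cubic part to that line (v = 0) leaves -u**3 ≠ 0, so f is not divisible by v and the branch is v² ≈ u**3 to lowest order — this is a cusp.
Classification: cusp.


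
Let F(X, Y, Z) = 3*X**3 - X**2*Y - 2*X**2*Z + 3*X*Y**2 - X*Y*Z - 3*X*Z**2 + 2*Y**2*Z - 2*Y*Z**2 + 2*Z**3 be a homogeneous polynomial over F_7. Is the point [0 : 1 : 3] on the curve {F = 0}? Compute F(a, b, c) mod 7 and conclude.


F(0,1,3) ≡ 0 (mod 7); P is on the curve.

Evaluate F(0, 1, 3) term-by-term (mod 7).
  3*X**3 ↦ 3·0·1·1 = 0
  -X**2*Y ↦ -1·0·1·1 = 0
  -2*X**2*Z ↦ -2·0·1·3 = 0
  3*X*Y**2 ↦ 3·0·1·1 = 0
  -X*Y*Z ↦ -1·0·1·3 = 0
  -3*X*Z**2 ↦ -3·0·1·9 = 0
  2*Y**2*Z ↦ 2·1·1·3 = 6
  -2*Y*Z**2 ↦ -2·1·1·9 = -18
  2*Z**3 ↦ 2·1·1·27 = 54
Sum: F(0, 1, 3) = (0) + (0) + (0) + (0) + (0) + (0) + (6) + (-18) + (54) = 42.
Reducing mod 7: 42 ≡ 0 (mod 7).
Since F(a, b, c) ≡ 0 (mod 7), P lies on the curve.


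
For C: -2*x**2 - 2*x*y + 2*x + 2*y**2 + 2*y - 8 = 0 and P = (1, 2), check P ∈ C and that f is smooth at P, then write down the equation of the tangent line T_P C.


Tangent line at P: -6*x + 8*y - 10 = 0.

Step 1: f(1, 2) = 0, so P lies on C.
Step 2: partial derivatives
  f_x(x, y) = -4*x - 2*y + 2, f_y(x, y) = -2*x + 4*y + 2.
  f_x(P) = -6, f_y(P) = 8 (gradient nonzero, so P is smooth).
Step 3: tangent line at P: -6·(x − 1) + 8·(y − 2) = 0.
Expanding: -6*x + 8*y - 10 = 0.


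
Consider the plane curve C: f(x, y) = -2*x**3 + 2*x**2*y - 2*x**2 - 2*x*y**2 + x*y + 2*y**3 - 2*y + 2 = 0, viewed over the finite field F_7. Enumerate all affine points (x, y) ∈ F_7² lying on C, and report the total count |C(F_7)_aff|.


Affine F_7-points: {(0, 2), (1, 4), (1, 5), (1, 6), (2, 5), (3, 0), (5, 3)}; count = 7.

For each of the 49 pairs (x, y) ∈ F_7², evaluate f(x, y) mod 7. Record the zeros.
  x = 0: [0↦2, 1↦2, 2↦0, 3↦1, 4↦3, 5↦4, 6↦2]  zeros at y ∈ {2}
  x = 1: [0↦5, 1↦6, 2↦1, 3↦2, 4↦0, 5↦0, 6↦0]  zeros at y ∈ {4, 5, 6}
  x = 2: [0↦6, 1↦5, 2↦1, 3↦6, 4↦4, 5↦0, 6↦6]  zeros at y ∈ {5}
  x = 3: [0↦0, 1↦1, 2↦2, 3↦1, 4↦3, 5↦6, 6↦1]  zeros at y ∈ {0}
  x = 4: [0↦3, 1↦3, 2↦6, 3↦3, 4↦6, 5↦6, 6↦1]  zeros at y ∈ ∅
  x = 5: [0↦3, 1↦6, 2↦1, 3↦0, 4↦1, 5↦2, 6↦1]  zeros at y ∈ {3}
  x = 6: [0↦2, 1↦5, 2↦3, 3↦1, 4↦4, 5↦3, 6↦3]  zeros at y ∈ ∅
Collecting zeros: affine points = {(0, 2), (1, 4), (1, 5), (1, 6), (2, 5), (3, 0), (5, 3)}.
Total count |C(F_7)_aff| = 7.


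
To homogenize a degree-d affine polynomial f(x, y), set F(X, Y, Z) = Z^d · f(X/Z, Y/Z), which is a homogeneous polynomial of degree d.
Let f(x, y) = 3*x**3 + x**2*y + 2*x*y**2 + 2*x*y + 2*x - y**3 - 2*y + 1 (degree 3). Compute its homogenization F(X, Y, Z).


F(X, Y, Z) = 3*X**3 + X**2*Y + 2*X*Y**2 + 2*X*Y*Z + 2*X*Z**2 - Y**3 - 2*Y*Z**2 + Z**3

deg(f) = 3.
Substitute x = X/Z, y = Y/Z into f, then multiply by Z^3.
  monomial 3·x^3·y^0 ↦ 3·X^3·Y^0·Z^0.
  monomial 1·x^2·y^1 ↦ 1·X^2·Y^1·Z^0.
  monomial 2·x^1·y^2 ↦ 2·X^1·Y^2·Z^0.
  monomial 2·x^1·y^1 ↦ 2·X^1·Y^1·Z^1.
  monomial 2·x^1·y^0 ↦ 2·X^1·Y^0·Z^2.
  monomial -1·x^0·y^3 ↦ -1·X^0·Y^3·Z^0.
  monomial -2·x^0·y^1 ↦ -2·X^0·Y^1·Z^2.
  monomial 1·x^0·y^0 ↦ 1·X^0·Y^0·Z^3.
Collecting: F(X, Y, Z) = 3*X**3 + X**2*Y + 2*X*Y**2 + 2*X*Y*Z + 2*X*Z**2 - Y**3 - 2*Y*Z**2 + Z**3.


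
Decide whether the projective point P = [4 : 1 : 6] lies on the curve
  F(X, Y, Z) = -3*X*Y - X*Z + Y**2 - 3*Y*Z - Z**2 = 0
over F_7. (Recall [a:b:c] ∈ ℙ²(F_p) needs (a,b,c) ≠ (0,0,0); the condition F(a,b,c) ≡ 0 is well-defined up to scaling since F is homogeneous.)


F(4,1,6) ≡ 2 (mod 7); P is NOT on the curve.

Evaluate F(4, 1, 6) term-by-term (mod 7).
  -3*X*Y ↦ -3·4·1·1 = -12
  -X*Z ↦ -1·4·1·6 = -24
  Y**2 ↦ 1·1·1·1 = 1
  -3*Y*Z ↦ -3·1·1·6 = -18
  -Z**2 ↦ -1·1·1·36 = -36
Sum: F(4, 1, 6) = (-12) + (-24) + (1) + (-18) + (-36) = -89.
Reducing mod 7: -89 ≡ 2 (mod 7).
Since F(a, b, c) ≡ 2 ≠ 0 (mod 7), P does NOT lie on the curve.


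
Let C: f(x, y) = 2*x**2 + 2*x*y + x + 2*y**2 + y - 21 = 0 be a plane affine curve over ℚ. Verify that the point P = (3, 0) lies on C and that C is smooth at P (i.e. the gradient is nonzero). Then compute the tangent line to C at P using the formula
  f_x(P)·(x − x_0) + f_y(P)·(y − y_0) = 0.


Tangent line at P: 13*x + 7*y - 39 = 0.

Step 1: f(3, 0) = 0, so P lies on C.
Step 2: partial derivatives
  f_x(x, y) = 4*x + 2*y + 1, f_y(x, y) = 2*x + 4*y + 1.
  f_x(P) = 13, f_y(P) = 7 (gradient nonzero, so P is smooth).
Step 3: tangent line at P: 13·(x − 3) + 7·(y − 0) = 0.
Expanding: 13*x + 7*y - 39 = 0.


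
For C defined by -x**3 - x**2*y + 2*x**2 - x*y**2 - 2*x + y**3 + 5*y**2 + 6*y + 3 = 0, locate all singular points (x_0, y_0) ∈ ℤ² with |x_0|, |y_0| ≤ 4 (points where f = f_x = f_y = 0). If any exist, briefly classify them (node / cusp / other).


Singular points: {(1, -1)}; classification: cusp.

Compute partial derivatives:
  f_x = -3*x**2 - 2*x*y + 4*x - y**2 - 2.
  f_y = -x**2 - 2*x*y + 3*y**2 + 10*y + 6.
Scan x_0 ∈ {−4, ..., 4}. For each x_0, f_y(x_0, y) is a polynomial in y; find its integer roots y ∈ {−4, ..., 4}, then test f_x and f at those candidates.
  x = -4: f_y(-4, y) = 3*y**2 + 18*y - 10; no integer root y with |y| ≤ 4.
  x = -3: f_y(-3, y) = 3*y**2 + 16*y - 3; no integer root y with |y| ≤ 4.
  x = -2: f_y(-2, y) = 3*y**2 + 14*y + 2; no integer root y with |y| ≤ 4.
  x = -1: f_y(-1, y) = 3*y**2 + 12*y + 5; no integer root y with |y| ≤ 4.
  x = 0: f_y(0, y) = 3*y**2 + 10*y + 6; no integer root y with |y| ≤ 4.
  x = 1: f_y(1, y) = 3*y**2 + 8*y + 5; vanishes at y ∈ {-1}. (1, -1): f_x = 0, f = 0 — SINGULAR.
  x = 2: f_y(2, y) = 3*y**2 + 6*y + 2; no integer root y with |y| ≤ 4.
  x = 3: f_y(3, y) = 3*y**2 + 4*y - 3; no integer root y with |y| ≤ 4.
  x = 4: f_y(4, y) = 3*y**2 + 2*y - 10; no integer root y with |y| ≤ 4.
Only singular point on the grid: (1, -1).
Classify: substitute x = 1 + u, y = -1 + v and expand: f = -u**3 - u**2*v - u*v**2 + v**3 + v**2.
No constant or linear terms (consistent with a singular point). Quadratic part: v**2. Cubic part: -u**3 - u**2*v - u*v**2 + v**3.
The quadratic part v**2 is a perfect square, so there is a single (double) tangent line v = 0, i.e. y = -1. Restricting the cubic part to that line (v = 0) leaves -u**3 ≠ 0, so f is not divisible by v and the branch is v² ≈ u**3 to lowest order — this is a cusp.
Classification: cusp.


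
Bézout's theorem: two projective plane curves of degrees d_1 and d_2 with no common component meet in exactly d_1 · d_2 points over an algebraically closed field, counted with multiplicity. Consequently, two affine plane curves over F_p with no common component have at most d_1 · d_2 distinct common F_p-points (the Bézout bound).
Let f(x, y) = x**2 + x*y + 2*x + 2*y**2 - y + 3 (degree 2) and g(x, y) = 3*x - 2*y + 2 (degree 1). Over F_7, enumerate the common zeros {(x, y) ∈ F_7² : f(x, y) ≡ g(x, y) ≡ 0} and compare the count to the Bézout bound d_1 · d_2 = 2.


Common zeros: {(6, 3)}; count = 1; Bézout bound = 2.

deg(f) = 2, deg(g) = 1, so Bézout bound = 2.
Scan x ∈ F_7. For each x, list the y ∈ F_7 with f(x, y) ≡ 0 and those with g(x, y) ≡ 0 (mod 7); the common zeros in that column are the intersection.
  x = 0: f ≡ 0 at y ∈ ∅; g ≡ 0 at y ∈ {1}; common: ∅.
  x = 1: f ≡ 0 at y ∈ {2, 5}; g ≡ 0 at y ∈ {6}; common: ∅.
  x = 2: f ≡ 0 at y ∈ {1, 2}; g ≡ 0 at y ∈ {4}; common: ∅.
  x = 3: f ≡ 0 at y ∈ {3}; g ≡ 0 at y ∈ {2}; common: ∅.
  x = 4: f ≡ 0 at y ∈ ∅; g ≡ 0 at y ∈ {0}; common: ∅.
  x = 5: f ≡ 0 at y ∈ ∅; g ≡ 0 at y ∈ {5}; common: ∅.
  x = 6: f ≡ 0 at y ∈ {3, 5}; g ≡ 0 at y ∈ {3}; common: {3}.
Collecting: common zeros = {(6, 3)}, so the count is 1.
Comparison with the Bézout bound: 1 ≤ 2 = deg(f)·deg(g), as expected for curves with no common component (the affine F_7-count falls short of the bound because intersections may lie at infinity, over extension fields, or carry multiplicity).


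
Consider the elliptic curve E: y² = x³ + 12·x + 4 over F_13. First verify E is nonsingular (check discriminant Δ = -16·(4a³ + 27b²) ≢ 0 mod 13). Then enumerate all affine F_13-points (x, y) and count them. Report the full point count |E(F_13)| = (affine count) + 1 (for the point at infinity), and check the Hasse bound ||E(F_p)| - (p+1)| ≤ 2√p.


Affine points = {(0, 2), (0, 11), (1, 2), (1, 11), (2, 6), (2, 7), (4, 5), (4, 8), (8, 1), (8, 12), (9, 3), (9, 10), (12, 2), (12, 11)}; affine count = 14; |E(F_13)| = 15.

Discriminant check: Δ ∝ 4a³ + 27b² = 4·12³ + 27·4² = 4·1728 + 27·16 ≡ 12 (mod 13). Nonzero ⇒ E is nonsingular.
For each x ∈ F_13, compute rhs = x³ + 12·x + 4 mod 13, then count y ∈ F_13 with y² ≡ rhs.
  x = 0: rhs = 4, matching y values: 2, 11 (2 points).
  x = 1: rhs = 4, matching y values: 2, 11 (2 points).
  x = 2: rhs = 10, matching y values: 6, 7 (2 points).
  x = 3: rhs = 2, matching y values: none (0 points).
  x = 4: rhs = 12, matching y values: 5, 8 (2 points).
  x = 5: rhs = 7, matching y values: none (0 points).
  x = 6: rhs = 6, matching y values: none (0 points).
  x = 7: rhs = 2, matching y values: none (0 points).
  x = 8: rhs = 1, matching y values: 1, 12 (2 points).
  x = 9: rhs = 9, matching y values: 3, 10 (2 points).
  x = 10: rhs = 6, matching y values: none (0 points).
  x = 11: rhs = 11, matching y values: none (0 points).
  x = 12: rhs = 4, matching y values: 2, 11 (2 points).
Total affine count: 14.
Full point count |E(F_13)| = 14 + 1 = 15.
Hasse bound: |15 − (13+1)| = |1| = 1 ≤ 2√13 ≈ 7.2111 ✓.


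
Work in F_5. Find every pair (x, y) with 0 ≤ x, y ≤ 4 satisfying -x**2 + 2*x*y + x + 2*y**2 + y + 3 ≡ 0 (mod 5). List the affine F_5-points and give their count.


Affine F_5-points: {(1, 3)}; count = 1.

For each of the 25 pairs (x, y) ∈ F_5², evaluate f(x, y) mod 5. Record the zeros.
  x = 0: [0↦3, 1↦1, 2↦3, 3↦4, 4↦4]  zeros at y ∈ ∅
  x = 1: [0↦3, 1↦3, 2↦2, 3↦0, 4↦2]  zeros at y ∈ {3}
  x = 2: [0↦1, 1↦3, 2↦4, 3↦4, 4↦3]  zeros at y ∈ ∅
  x = 3: [0↦2, 1↦1, 2↦4, 3↦1, 4↦2]  zeros at y ∈ ∅
  x = 4: [0↦1, 1↦2, 2↦2, 3↦1, 4↦4]  zeros at y ∈ ∅
Collecting zeros: affine points = {(1, 3)}.
Total count |C(F_5)_aff| = 1.


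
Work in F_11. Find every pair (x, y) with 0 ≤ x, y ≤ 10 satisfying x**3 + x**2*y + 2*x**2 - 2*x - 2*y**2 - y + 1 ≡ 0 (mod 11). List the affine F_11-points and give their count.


Affine F_11-points: {(0, 6), (0, 10), (1, 1), (1, 10), (2, 2), (2, 5), (5, 3), (5, 9), (6, 4), (6, 8), (8, 7), (8, 8), (9, 8), (9, 10)}; count = 14.

For each of the 121 pairs (x, y) ∈ F_11², evaluate f(x, y) mod 11. Record the zeros.
  x = 0: [0↦1, 1↦9, 2↦2, 3↦2, 4↦9, 5↦1, 6↦0, 7↦6, 8↦8, 9↦6, 10↦0]  zeros at y ∈ {6, 10}
  x = 1: [0↦2, 1↦0, 2↦5, 3↦6, 4↦3, 5↦7, 6↦7, 7↦3, 8↦6, 9↦5, 10↦0]  zeros at y ∈ {1, 10}
  x = 2: [0↦2, 1↦3, 2↦0, 3↦4, 4↦4, 5↦0, 6↦3, 7↦2, 8↦8, 9↦10, 10↦8]  zeros at y ∈ {2, 5}
  x = 3: [0↦7, 1↦2, 2↦4, 3↦2, 4↦7, 5↦8, 6↦5, 7↦9, 8↦9, 9↦5, 10↦8]  zeros at y ∈ ∅
  x = 4: [0↦1, 1↦3, 2↦1, 3↦6, 4↦7, 5↦4, 6↦8, 7↦8, 8↦4, 9↦7, 10↦6]  zeros at y ∈ ∅
  x = 5: [0↦1, 1↦1, 2↦8, 3↦0, 4↦10, 5↦5, 6↦7, 7↦5, 8↦10, 9↦0, 10↦8]  zeros at y ∈ {3, 9}
  x = 6: [0↦2, 1↦2, 2↦9, 3↦1, 4↦0, 5↦6, 6↦8, 7↦6, 8↦0, 9↦1, 10↦9]  zeros at y ∈ {4, 8}
  x = 7: [0↦10, 1↦1, 2↦10, 3↦4, 4↦5, 5↦2, 6↦6, 7↦6, 8↦2, 9↦5, 10↦4]  zeros at y ∈ ∅
  x = 8: [0↦9, 1↦4, 2↦6, 3↦4, 4↦9, 5↦10, 6↦7, 7↦0, 8↦0, 9↦7, 10↦10]  zeros at y ∈ {7, 8}
  x = 9: [0↦5, 1↦6, 2↦3, 3↦7, 4↦7, 5↦3, 6↦6, 7↦5, 8↦0, 9↦2, 10↦0]  zeros at y ∈ {8, 10}
  x = 10: [0↦4, 1↦2, 2↦7, 3↦8, 4↦5, 5↦9, 6↦9, 7↦5, 8↦8, 9↦7, 10↦2]  zeros at y ∈ ∅
Collecting zeros: affine points = {(0, 6), (0, 10), (1, 1), (1, 10), (2, 2), (2, 5), (5, 3), (5, 9), (6, 4), (6, 8), (8, 7), (8, 8), (9, 8), (9, 10)}.
Total count |C(F_11)_aff| = 14.


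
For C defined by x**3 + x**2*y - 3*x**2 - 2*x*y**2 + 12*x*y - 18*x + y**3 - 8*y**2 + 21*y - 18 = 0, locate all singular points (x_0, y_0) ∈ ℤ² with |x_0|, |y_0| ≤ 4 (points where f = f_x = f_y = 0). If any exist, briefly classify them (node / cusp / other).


Singular points: {(0, 3)}; classification: cusp.

Compute partial derivatives:
  f_x = 3*x**2 + 2*x*y - 6*x - 2*y**2 + 12*y - 18.
  f_y = x**2 - 4*x*y + 12*x + 3*y**2 - 16*y + 21.
Scan x_0 ∈ {−4, ..., 4}. For each x_0, f_y(x_0, y) is a polynomial in y; find its integer roots y ∈ {−4, ..., 4}, then test f_x and f at those candidates.
  x = -4: f_y(-4, y) = 3*y**2 - 11; no integer root y with |y| ≤ 4.
  x = -3: f_y(-3, y) = 3*y**2 - 4*y - 6; no integer root y with |y| ≤ 4.
  x = -2: f_y(-2, y) = 3*y**2 - 8*y + 1; no integer root y with |y| ≤ 4.
  x = -1: f_y(-1, y) = 3*y**2 - 12*y + 10; no integer root y with |y| ≤ 4.
  x = 0: f_y(0, y) = 3*y**2 - 16*y + 21; vanishes at y ∈ {3}. (0, 3): f_x = 0, f = 0 — SINGULAR.
  x = 1: f_y(1, y) = 3*y**2 - 20*y + 34; no integer root y with |y| ≤ 4.
  x = 2: f_y(2, y) = 3*y**2 - 24*y + 49; no integer root y with |y| ≤ 4.
  x = 3: f_y(3, y) = 3*y**2 - 28*y + 66; no integer root y with |y| ≤ 4.
  x = 4: f_y(4, y) = 3*y**2 - 32*y + 85; no integer root y with |y| ≤ 4.
Only singular point on the grid: (0, 3).
Classify: substitute x = 0 + u, y = 3 + v and expand: f = u**3 + u**2*v - 2*u*v**2 + v**3 + v**2.
No constant or linear terms (consistent with a singular point). Quadratic part: v**2. Cubic part: u**3 + u**2*v - 2*u*v**2 + v**3.
The quadratic part v**2 is a perfect square, so there is a single (double) tangent line v = 0, i.e. y = 3. Restricting the cubic part to that line (v = 0) leaves u**3 ≠ 0, so f is not divisible by v and the branch is v² ≈ -u**3 to lowest order — this is a cusp.
Classification: cusp.


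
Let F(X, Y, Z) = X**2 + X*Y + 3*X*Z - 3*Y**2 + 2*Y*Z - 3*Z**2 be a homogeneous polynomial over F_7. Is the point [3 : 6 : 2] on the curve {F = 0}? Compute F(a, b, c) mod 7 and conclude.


F(3,6,2) ≡ 5 (mod 7); P is NOT on the curve.

Evaluate F(3, 6, 2) term-by-term (mod 7).
  X**2 ↦ 1·9·1·1 = 9
  X*Y ↦ 1·3·6·1 = 18
  3*X*Z ↦ 3·3·1·2 = 18
  -3*Y**2 ↦ -3·1·36·1 = -108
  2*Y*Z ↦ 2·1·6·2 = 24
  -3*Z**2 ↦ -3·1·1·4 = -12
Sum: F(3, 6, 2) = (9) + (18) + (18) + (-108) + (24) + (-12) = -51.
Reducing mod 7: -51 ≡ 5 (mod 7).
Since F(a, b, c) ≡ 5 ≠ 0 (mod 7), P does NOT lie on the curve.


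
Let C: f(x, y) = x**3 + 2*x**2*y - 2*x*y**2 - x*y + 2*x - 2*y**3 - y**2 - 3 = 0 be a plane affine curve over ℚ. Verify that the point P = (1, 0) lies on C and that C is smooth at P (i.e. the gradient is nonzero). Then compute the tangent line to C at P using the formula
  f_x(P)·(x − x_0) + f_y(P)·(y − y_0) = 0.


Tangent line at P: 5*x + y - 5 = 0.

Step 1: f(1, 0) = 0, so P lies on C.
Step 2: partial derivatives
  f_x(x, y) = 3*x**2 + 4*x*y - 2*y**2 - y + 2, f_y(x, y) = 2*x**2 - 4*x*y - x - 6*y**2 - 2*y.
  f_x(P) = 5, f_y(P) = 1 (gradient nonzero, so P is smooth).
Step 3: tangent line at P: 5·(x − 1) + 1·(y − 0) = 0.
Expanding: 5*x + y - 5 = 0.


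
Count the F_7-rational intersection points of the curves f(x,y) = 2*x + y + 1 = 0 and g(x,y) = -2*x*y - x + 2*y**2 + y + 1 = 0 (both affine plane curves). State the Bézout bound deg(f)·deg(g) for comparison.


Common zeros: {(1, 4), (6, 1)}; count = 2; Bézout bound = 2.

deg(f) = 1, deg(g) = 2, so Bézout bound = 2.
Scan x ∈ F_7. For each x, list the y ∈ F_7 with f(x, y) ≡ 0 and those with g(x, y) ≡ 0 (mod 7); the common zeros in that column are the intersection.
  x = 0: f ≡ 0 at y ∈ {6}; g ≡ 0 at y ∈ {5}; common: ∅.
  x = 1: f ≡ 0 at y ∈ {4}; g ≡ 0 at y ∈ {0, 4}; common: {4}.
  x = 2: f ≡ 0 at y ∈ {2}; g ≡ 0 at y ∈ ∅; common: ∅.
  x = 3: f ≡ 0 at y ∈ {0}; g ≡ 0 at y ∈ ∅; common: ∅.
  x = 4: f ≡ 0 at y ∈ {5}; g ≡ 0 at y ∈ ∅; common: ∅.
  x = 5: f ≡ 0 at y ∈ {3}; g ≡ 0 at y ∈ {2, 6}; common: ∅.
  x = 6: f ≡ 0 at y ∈ {1}; g ≡ 0 at y ∈ {1}; common: {1}.
Collecting: common zeros = {(1, 4), (6, 1)}, so the count is 2.
Comparison with the Bézout bound: 2 ≤ 2 = deg(f)·deg(g), as expected for curves with no common component (the bound is attained).


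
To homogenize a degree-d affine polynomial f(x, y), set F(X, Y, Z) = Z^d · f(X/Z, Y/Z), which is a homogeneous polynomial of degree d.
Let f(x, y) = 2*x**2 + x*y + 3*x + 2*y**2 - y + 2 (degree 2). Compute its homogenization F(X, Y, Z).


F(X, Y, Z) = 2*X**2 + X*Y + 3*X*Z + 2*Y**2 - Y*Z + 2*Z**2

deg(f) = 2.
Substitute x = X/Z, y = Y/Z into f, then multiply by Z^2.
  monomial 2·x^2·y^0 ↦ 2·X^2·Y^0·Z^0.
  monomial 1·x^1·y^1 ↦ 1·X^1·Y^1·Z^0.
  monomial 3·x^1·y^0 ↦ 3·X^1·Y^0·Z^1.
  monomial 2·x^0·y^2 ↦ 2·X^0·Y^2·Z^0.
  monomial -1·x^0·y^1 ↦ -1·X^0·Y^1·Z^1.
  monomial 2·x^0·y^0 ↦ 2·X^0·Y^0·Z^2.
Collecting: F(X, Y, Z) = 2*X**2 + X*Y + 3*X*Z + 2*Y**2 - Y*Z + 2*Z**2.


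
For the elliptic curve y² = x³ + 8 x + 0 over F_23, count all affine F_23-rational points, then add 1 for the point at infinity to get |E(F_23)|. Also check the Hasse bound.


Affine points = {(0, 0), (1, 3), (1, 20), (2, 1), (2, 22), (4, 2), (4, 21), (5, 2), (5, 21), (7, 10), (7, 13), (8, 1), (8, 22), (11, 4), (11, 19), (13, 1), (13, 22), (14, 2), (14, 21), (17, 9), (17, 14), (20, 8), (20, 15)}; affine count = 23; |E(F_23)| = 24.

Discriminant check: Δ ∝ 4a³ + 27b² = 4·8³ + 27·0² = 4·512 + 27·0 ≡ 1 (mod 23). Nonzero ⇒ E is nonsingular.
For each x ∈ F_23, compute rhs = x³ + 8·x + 0 mod 23, then count y ∈ F_23 with y² ≡ rhs.
  x = 0: rhs = 0, matching y values: 0 (1 points).
  x = 1: rhs = 9, matching y values: 3, 20 (2 points).
  x = 2: rhs = 1, matching y values: 1, 22 (2 points).
  x = 3: rhs = 5, matching y values: none (0 points).
  x = 4: rhs = 4, matching y values: 2, 21 (2 points).
  x = 5: rhs = 4, matching y values: 2, 21 (2 points).
  x = 6: rhs = 11, matching y values: none (0 points).
  x = 7: rhs = 8, matching y values: 10, 13 (2 points).
  x = 8: rhs = 1, matching y values: 1, 22 (2 points).
  x = 9: rhs = 19, matching y values: none (0 points).
  x = 10: rhs = 22, matching y values: none (0 points).
  x = 11: rhs = 16, matching y values: 4, 19 (2 points).
  x = 12: rhs = 7, matching y values: none (0 points).
  x = 13: rhs = 1, matching y values: 1, 22 (2 points).
  x = 14: rhs = 4, matching y values: 2, 21 (2 points).
  x = 15: rhs = 22, matching y values: none (0 points).
  x = 16: rhs = 15, matching y values: none (0 points).
  x = 17: rhs = 12, matching y values: 9, 14 (2 points).
  x = 18: rhs = 19, matching y values: none (0 points).
  x = 19: rhs = 19, matching y values: none (0 points).
  x = 20: rhs = 18, matching y values: 8, 15 (2 points).
  x = 21: rhs = 22, matching y values: none (0 points).
  x = 22: rhs = 14, matching y values: none (0 points).
Total affine count: 23.
Full point count |E(F_23)| = 23 + 1 = 24.
Hasse bound: |24 − (23+1)| = |0| = 0 ≤ 2√23 ≈ 9.5917 ✓.


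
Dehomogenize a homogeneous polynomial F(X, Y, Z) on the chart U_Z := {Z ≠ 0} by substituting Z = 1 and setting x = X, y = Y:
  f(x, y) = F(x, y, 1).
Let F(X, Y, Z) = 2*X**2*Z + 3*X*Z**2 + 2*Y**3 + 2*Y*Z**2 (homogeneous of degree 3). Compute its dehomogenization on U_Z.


f(x, y) = 2*x**2 + 3*x + 2*y**3 + 2*y

On U_Z we set Z = 1. Each monomial c·X^i·Y^j·Z^k in F becomes c·x^i·y^j·1^k = c·x^i·y^j.
Substituting Z = 1: F(X, Y, 1) = 2*x**2 + 3*x + 2*y**3 + 2*y.
Note: deg(f) ≤ deg(F) = 3; strict inequality happens when F is divisible by Z (lost terms).


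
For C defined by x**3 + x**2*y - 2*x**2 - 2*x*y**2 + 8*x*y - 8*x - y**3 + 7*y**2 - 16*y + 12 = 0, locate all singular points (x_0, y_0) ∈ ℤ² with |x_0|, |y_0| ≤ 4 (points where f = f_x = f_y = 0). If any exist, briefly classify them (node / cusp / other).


Singular points: {(0, 2)}; classification: cusp.

Compute partial derivatives:
  f_x = 3*x**2 + 2*x*y - 4*x - 2*y**2 + 8*y - 8.
  f_y = x**2 - 4*x*y + 8*x - 3*y**2 + 14*y - 16.
Scan x_0 ∈ {−4, ..., 4}. For each x_0, f_y(x_0, y) is a polynomial in y; find its integer roots y ∈ {−4, ..., 4}, then test f_x and f at those candidates.
  x = -4: f_y(-4, y) = -3*y**2 + 30*y - 32; no integer root y with |y| ≤ 4.
  x = -3: f_y(-3, y) = -3*y**2 + 26*y - 31; no integer root y with |y| ≤ 4.
  x = -2: f_y(-2, y) = -3*y**2 + 22*y - 28; no integer root y with |y| ≤ 4.
  x = -1: f_y(-1, y) = -3*y**2 + 18*y - 23; no integer root y with |y| ≤ 4.
  x = 0: f_y(0, y) = -3*y**2 + 14*y - 16; vanishes at y ∈ {2}. (0, 2): f_x = 0, f = 0 — SINGULAR.
  x = 1: f_y(1, y) = -3*y**2 + 10*y - 7; vanishes at y ∈ {1}. (1, 1): f_x = -1 ≠ 0.
  x = 2: f_y(2, y) = -3*y**2 + 6*y + 4; no integer root y with |y| ≤ 4.
  x = 3: f_y(3, y) = -3*y**2 + 2*y + 17; no integer root y with |y| ≤ 4.
  x = 4: f_y(4, y) = -3*y**2 - 2*y + 32; no integer root y with |y| ≤ 4.
Only singular point on the grid: (0, 2).
Classify: substitute x = 0 + u, y = 2 + v and expand: f = u**3 + u**2*v - 2*u*v**2 - v**3 + v**2.
No constant or linear terms (consistent with a singular point). Quadratic part: v**2. Cubic part: u**3 + u**2*v - 2*u*v**2 - v**3.
The quadratic part v**2 is a perfect square, so there is a single (double) tangent line v = 0, i.e. y = 2. Restricting the cubic part to that line (v = 0) leaves u**3 ≠ 0, so f is not divisible by v and the branch is v² ≈ -u**3 to lowest order — this is a cusp.
Classification: cusp.


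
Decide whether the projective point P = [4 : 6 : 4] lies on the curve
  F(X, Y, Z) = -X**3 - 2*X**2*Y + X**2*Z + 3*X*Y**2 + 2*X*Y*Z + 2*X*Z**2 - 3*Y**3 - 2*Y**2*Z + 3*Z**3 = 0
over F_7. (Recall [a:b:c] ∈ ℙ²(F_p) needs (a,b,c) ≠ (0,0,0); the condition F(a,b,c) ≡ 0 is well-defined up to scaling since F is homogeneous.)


F(4,6,4) ≡ 5 (mod 7); P is NOT on the curve.

Evaluate F(4, 6, 4) term-by-term (mod 7).
  -X**3 ↦ -1·64·1·1 = -64
  -2*X**2*Y ↦ -2·16·6·1 = -192
  X**2*Z ↦ 1·16·1·4 = 64
  3*X*Y**2 ↦ 3·4·36·1 = 432
  2*X*Y*Z ↦ 2·4·6·4 = 192
  2*X*Z**2 ↦ 2·4·1·16 = 128
  -3*Y**3 ↦ -3·1·216·1 = -648
  -2*Y**2*Z ↦ -2·1·36·4 = -288
  3*Z**3 ↦ 3·1·1·64 = 192
Sum: F(4, 6, 4) = (-64) + (-192) + (64) + (432) + (192) + (128) + (-648) + (-288) + (192) = -184.
Reducing mod 7: -184 ≡ 5 (mod 7).
Since F(a, b, c) ≡ 5 ≠ 0 (mod 7), P does NOT lie on the curve.


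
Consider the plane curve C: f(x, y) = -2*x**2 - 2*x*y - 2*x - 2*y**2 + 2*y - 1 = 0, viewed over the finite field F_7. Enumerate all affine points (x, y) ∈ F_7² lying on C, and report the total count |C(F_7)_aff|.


Affine F_7-points: {(1, 1), (1, 6), (4, 1), (4, 3), (6, 3), (6, 6)}; count = 6.

For each of the 49 pairs (x, y) ∈ F_7², evaluate f(x, y) mod 7. Record the zeros.
  x = 0: [0↦6, 1↦6, 2↦2, 3↦1, 4↦3, 5↦1, 6↦2]  zeros at y ∈ ∅
  x = 1: [0↦2, 1↦0, 2↦1, 3↦5, 4↦5, 5↦1, 6↦0]  zeros at y ∈ {1, 6}
  x = 2: [0↦1, 1↦4, 2↦3, 3↦5, 4↦3, 5↦4, 6↦1]  zeros at y ∈ ∅
  x = 3: [0↦3, 1↦4, 2↦1, 3↦1, 4↦4, 5↦3, 6↦5]  zeros at y ∈ ∅
  x = 4: [0↦1, 1↦0, 2↦2, 3↦0, 4↦1, 5↦5, 6↦5]  zeros at y ∈ {1, 3}
  x = 5: [0↦2, 1↦6, 2↦6, 3↦2, 4↦1, 5↦3, 6↦1]  zeros at y ∈ ∅
  x = 6: [0↦6, 1↦1, 2↦6, 3↦0, 4↦4, 5↦4, 6↦0]  zeros at y ∈ {3, 6}
Collecting zeros: affine points = {(1, 1), (1, 6), (4, 1), (4, 3), (6, 3), (6, 6)}.
Total count |C(F_7)_aff| = 6.


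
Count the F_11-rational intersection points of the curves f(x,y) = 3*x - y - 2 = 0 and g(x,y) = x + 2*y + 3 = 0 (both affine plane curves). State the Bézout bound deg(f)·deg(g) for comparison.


Common zeros: {(8, 0)}; count = 1; Bézout bound = 1.

deg(f) = 1, deg(g) = 1, so Bézout bound = 1.
Scan x ∈ F_11. For each x, list the y ∈ F_11 with f(x, y) ≡ 0 and those with g(x, y) ≡ 0 (mod 11); the common zeros in that column are the intersection.
  x = 0: f ≡ 0 at y ∈ {9}; g ≡ 0 at y ∈ {4}; common: ∅.
  x = 1: f ≡ 0 at y ∈ {1}; g ≡ 0 at y ∈ {9}; common: ∅.
  x = 2: f ≡ 0 at y ∈ {4}; g ≡ 0 at y ∈ {3}; common: ∅.
  x = 3: f ≡ 0 at y ∈ {7}; g ≡ 0 at y ∈ {8}; common: ∅.
  x = 4: f ≡ 0 at y ∈ {10}; g ≡ 0 at y ∈ {2}; common: ∅.
  x = 5: f ≡ 0 at y ∈ {2}; g ≡ 0 at y ∈ {7}; common: ∅.
  x = 6: f ≡ 0 at y ∈ {5}; g ≡ 0 at y ∈ {1}; common: ∅.
  x = 7: f ≡ 0 at y ∈ {8}; g ≡ 0 at y ∈ {6}; common: ∅.
  x = 8: f ≡ 0 at y ∈ {0}; g ≡ 0 at y ∈ {0}; common: {0}.
  x = 9: f ≡ 0 at y ∈ {3}; g ≡ 0 at y ∈ {5}; common: ∅.
  x = 10: f ≡ 0 at y ∈ {6}; g ≡ 0 at y ∈ {10}; common: ∅.
Collecting: common zeros = {(8, 0)}, so the count is 1.
Comparison with the Bézout bound: 1 ≤ 1 = deg(f)·deg(g), as expected for curves with no common component (the bound is attained).


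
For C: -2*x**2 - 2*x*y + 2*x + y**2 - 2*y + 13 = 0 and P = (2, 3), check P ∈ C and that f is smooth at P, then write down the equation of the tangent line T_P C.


Tangent line at P: 24 - 12*x = 0.

Step 1: f(2, 3) = 0, so P lies on C.
Step 2: partial derivatives
  f_x(x, y) = -4*x - 2*y + 2, f_y(x, y) = -2*x + 2*y - 2.
  f_x(P) = -12, f_y(P) = 0 (gradient nonzero, so P is smooth).
Step 3: tangent line at P: -12·(x − 2) + 0·(y − 3) = 0.
Expanding: 24 - 12*x = 0.


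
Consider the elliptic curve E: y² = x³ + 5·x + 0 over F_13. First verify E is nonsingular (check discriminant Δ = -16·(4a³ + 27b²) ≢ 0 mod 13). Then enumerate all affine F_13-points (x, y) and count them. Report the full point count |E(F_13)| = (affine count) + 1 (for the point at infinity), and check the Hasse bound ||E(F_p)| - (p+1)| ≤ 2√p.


Affine points = {(0, 0), (3, 4), (3, 9), (6, 5), (6, 8), (7, 1), (7, 12), (10, 6), (10, 7)}; affine count = 9; |E(F_13)| = 10.

Discriminant check: Δ ∝ 4a³ + 27b² = 4·5³ + 27·0² = 4·125 + 27·0 ≡ 6 (mod 13). Nonzero ⇒ E is nonsingular.
For each x ∈ F_13, compute rhs = x³ + 5·x + 0 mod 13, then count y ∈ F_13 with y² ≡ rhs.
  x = 0: rhs = 0, matching y values: 0 (1 points).
  x = 1: rhs = 6, matching y values: none (0 points).
  x = 2: rhs = 5, matching y values: none (0 points).
  x = 3: rhs = 3, matching y values: 4, 9 (2 points).
  x = 4: rhs = 6, matching y values: none (0 points).
  x = 5: rhs = 7, matching y values: none (0 points).
  x = 6: rhs = 12, matching y values: 5, 8 (2 points).
  x = 7: rhs = 1, matching y values: 1, 12 (2 points).
  x = 8: rhs = 6, matching y values: none (0 points).
  x = 9: rhs = 7, matching y values: none (0 points).
  x = 10: rhs = 10, matching y values: 6, 7 (2 points).
  x = 11: rhs = 8, matching y values: none (0 points).
  x = 12: rhs = 7, matching y values: none (0 points).
Total affine count: 9.
Full point count |E(F_13)| = 9 + 1 = 10.
Hasse bound: |10 − (13+1)| = |-4| = 4 ≤ 2√13 ≈ 7.2111 ✓.


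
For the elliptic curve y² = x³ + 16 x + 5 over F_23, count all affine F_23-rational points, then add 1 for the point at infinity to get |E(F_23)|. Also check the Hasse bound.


Affine points = {(4, 8), (4, 15), (5, 7), (5, 16), (6, 8), (6, 15), (7, 0), (8, 1), (8, 22), (9, 2), (9, 21), (12, 4), (12, 19), (13, 8), (13, 15), (14, 11), (14, 12), (15, 3), (15, 20)}; affine count = 19; |E(F_23)| = 20.

Discriminant check: Δ ∝ 4a³ + 27b² = 4·16³ + 27·5² = 4·4096 + 27·25 ≡ 16 (mod 23). Nonzero ⇒ E is nonsingular.
For each x ∈ F_23, compute rhs = x³ + 16·x + 5 mod 23, then count y ∈ F_23 with y² ≡ rhs.
  x = 0: rhs = 5, matching y values: none (0 points).
  x = 1: rhs = 22, matching y values: none (0 points).
  x = 2: rhs = 22, matching y values: none (0 points).
  x = 3: rhs = 11, matching y values: none (0 points).
  x = 4: rhs = 18, matching y values: 8, 15 (2 points).
  x = 5: rhs = 3, matching y values: 7, 16 (2 points).
  x = 6: rhs = 18, matching y values: 8, 15 (2 points).
  x = 7: rhs = 0, matching y values: 0 (1 points).
  x = 8: rhs = 1, matching y values: 1, 22 (2 points).
  x = 9: rhs = 4, matching y values: 2, 21 (2 points).
  x = 10: rhs = 15, matching y values: none (0 points).
  x = 11: rhs = 17, matching y values: none (0 points).
  x = 12: rhs = 16, matching y values: 4, 19 (2 points).
  x = 13: rhs = 18, matching y values: 8, 15 (2 points).
  x = 14: rhs = 6, matching y values: 11, 12 (2 points).
  x = 15: rhs = 9, matching y values: 3, 20 (2 points).
  x = 16: rhs = 10, matching y values: none (0 points).
  x = 17: rhs = 15, matching y values: none (0 points).
  x = 18: rhs = 7, matching y values: none (0 points).
  x = 19: rhs = 15, matching y values: none (0 points).
  x = 20: rhs = 22, matching y values: none (0 points).
  x = 21: rhs = 11, matching y values: none (0 points).
  x = 22: rhs = 11, matching y values: none (0 points).
Total affine count: 19.
Full point count |E(F_23)| = 19 + 1 = 20.
Hasse bound: |20 − (23+1)| = |-4| = 4 ≤ 2√23 ≈ 9.5917 ✓.


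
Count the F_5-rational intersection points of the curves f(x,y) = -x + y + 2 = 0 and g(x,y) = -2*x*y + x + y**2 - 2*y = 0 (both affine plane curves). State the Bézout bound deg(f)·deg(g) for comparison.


Common zeros: ∅; count = 0; Bézout bound = 2.

deg(f) = 1, deg(g) = 2, so Bézout bound = 2.
Scan x ∈ F_5. For each x, list the y ∈ F_5 with f(x, y) ≡ 0 and those with g(x, y) ≡ 0 (mod 5); the common zeros in that column are the intersection.
  x = 0: f ≡ 0 at y ∈ {3}; g ≡ 0 at y ∈ {0, 2}; common: ∅.
  x = 1: f ≡ 0 at y ∈ {4}; g ≡ 0 at y ∈ ∅; common: ∅.
  x = 2: f ≡ 0 at y ∈ {0}; g ≡ 0 at y ∈ ∅; common: ∅.
  x = 3: f ≡ 0 at y ∈ {1}; g ≡ 0 at y ∈ ∅; common: ∅.
  x = 4: f ≡ 0 at y ∈ {2}; g ≡ 0 at y ∈ {1, 4}; common: ∅.
Collecting: common zeros = ∅, so the count is 0.
Comparison with the Bézout bound: 0 ≤ 2 = deg(f)·deg(g), as expected for curves with no common component (the affine F_5-count falls short of the bound because intersections may lie at infinity, over extension fields, or carry multiplicity).


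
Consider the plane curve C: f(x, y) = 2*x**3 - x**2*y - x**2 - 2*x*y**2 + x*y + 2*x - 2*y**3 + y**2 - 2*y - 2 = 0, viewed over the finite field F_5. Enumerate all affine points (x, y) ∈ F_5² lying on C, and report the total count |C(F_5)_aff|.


Affine F_5-points: {(0, 1), (2, 1), (4, 1)}; count = 3.

For each of the 25 pairs (x, y) ∈ F_5², evaluate f(x, y) mod 5. Record the zeros.
  x = 0: [0↦3, 1↦0, 2↦2, 3↦2, 4↦3]  zeros at y ∈ {1}
  x = 1: [0↦1, 1↦1, 2↦2, 3↦2, 4↦4]  zeros at y ∈ ∅
  x = 2: [0↦4, 1↦0, 2↦3, 3↦1, 4↦2]  zeros at y ∈ {1}
  x = 3: [0↦4, 1↦4, 2↦2, 3↦1, 4↦4]  zeros at y ∈ ∅
  x = 4: [0↦3, 1↦0, 2↦1, 3↦4, 4↦2]  zeros at y ∈ {1}
Collecting zeros: affine points = {(0, 1), (2, 1), (4, 1)}.
Total count |C(F_5)_aff| = 3.


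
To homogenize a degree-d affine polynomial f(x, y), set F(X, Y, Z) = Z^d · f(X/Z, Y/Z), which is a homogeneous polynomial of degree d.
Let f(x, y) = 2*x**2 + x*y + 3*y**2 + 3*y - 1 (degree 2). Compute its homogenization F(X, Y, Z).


F(X, Y, Z) = 2*X**2 + X*Y + 3*Y**2 + 3*Y*Z - Z**2

deg(f) = 2.
Substitute x = X/Z, y = Y/Z into f, then multiply by Z^2.
  monomial 2·x^2·y^0 ↦ 2·X^2·Y^0·Z^0.
  monomial 1·x^1·y^1 ↦ 1·X^1·Y^1·Z^0.
  monomial 3·x^0·y^2 ↦ 3·X^0·Y^2·Z^0.
  monomial 3·x^0·y^1 ↦ 3·X^0·Y^1·Z^1.
  monomial -1·x^0·y^0 ↦ -1·X^0·Y^0·Z^2.
Collecting: F(X, Y, Z) = 2*X**2 + X*Y + 3*Y**2 + 3*Y*Z - Z**2.
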